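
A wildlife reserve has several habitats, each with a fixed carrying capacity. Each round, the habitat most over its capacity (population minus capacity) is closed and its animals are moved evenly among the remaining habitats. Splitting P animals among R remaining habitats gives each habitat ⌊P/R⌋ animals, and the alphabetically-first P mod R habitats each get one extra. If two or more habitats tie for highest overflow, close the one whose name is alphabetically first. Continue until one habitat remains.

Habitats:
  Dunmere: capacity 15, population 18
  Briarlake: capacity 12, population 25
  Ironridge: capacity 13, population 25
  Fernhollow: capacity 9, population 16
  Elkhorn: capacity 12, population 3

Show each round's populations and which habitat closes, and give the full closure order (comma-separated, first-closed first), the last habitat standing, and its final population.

Round 1: Briarlake=25 Dunmere=18 Elkhorn=3 Fernhollow=16 Ironridge=25 → close Briarlake (overflow 13)
  25÷4 = 6 each, +1 to first 1
Round 2: Dunmere=25 Elkhorn=9 Fernhollow=22 Ironridge=31 → close Ironridge (overflow 18)
  31÷3 = 10 each, +1 to first 1
Round 3: Dunmere=36 Elkhorn=19 Fernhollow=32 → close Fernhollow (overflow 23)
  32÷2 = 16 each, +1 to first 0
Round 4: Dunmere=52 Elkhorn=35 → close Dunmere (overflow 37)
  52÷1 = 52 each, +1 to first 0

Closure order: Briarlake, Ironridge, Fernhollow, Dunmere
Last habitat: Elkhorn with 87 animals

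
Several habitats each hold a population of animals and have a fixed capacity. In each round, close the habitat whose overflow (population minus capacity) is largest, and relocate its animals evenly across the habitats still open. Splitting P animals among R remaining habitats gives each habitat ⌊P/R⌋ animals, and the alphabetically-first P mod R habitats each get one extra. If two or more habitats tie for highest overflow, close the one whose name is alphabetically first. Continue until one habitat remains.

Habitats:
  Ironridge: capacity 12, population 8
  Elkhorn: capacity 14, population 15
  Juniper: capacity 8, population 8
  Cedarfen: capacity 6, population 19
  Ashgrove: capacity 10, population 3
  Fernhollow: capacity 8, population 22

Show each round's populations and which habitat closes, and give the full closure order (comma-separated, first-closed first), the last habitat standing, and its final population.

Round 1: Ashgrove=3 Cedarfen=19 Elkhorn=15 Fernhollow=22 Ironridge=8 Juniper=8 → close Fernhollow (overflow 14)
  22÷5 = 4 each, +1 to first 2
Round 2: Ashgrove=8 Cedarfen=24 Elkhorn=19 Ironridge=12 Juniper=12 → close Cedarfen (overflow 18)
  24÷4 = 6 each, +1 to first 0
Round 3: Ashgrove=14 Elkhorn=25 Ironridge=18 Juniper=18 → close Elkhorn (overflow 11)
  25÷3 = 8 each, +1 to first 1
Round 4: Ashgrove=23 Ironridge=26 Juniper=26 → close Juniper (overflow 18)
  26÷2 = 13 each, +1 to first 0
Round 5: Ashgrove=36 Ironridge=39 → close Ironridge (overflow 27)
  39÷1 = 39 each, +1 to first 0

Closure order: Fernhollow, Cedarfen, Elkhorn, Juniper, Ironridge
Last habitat: Ashgrove with 75 animals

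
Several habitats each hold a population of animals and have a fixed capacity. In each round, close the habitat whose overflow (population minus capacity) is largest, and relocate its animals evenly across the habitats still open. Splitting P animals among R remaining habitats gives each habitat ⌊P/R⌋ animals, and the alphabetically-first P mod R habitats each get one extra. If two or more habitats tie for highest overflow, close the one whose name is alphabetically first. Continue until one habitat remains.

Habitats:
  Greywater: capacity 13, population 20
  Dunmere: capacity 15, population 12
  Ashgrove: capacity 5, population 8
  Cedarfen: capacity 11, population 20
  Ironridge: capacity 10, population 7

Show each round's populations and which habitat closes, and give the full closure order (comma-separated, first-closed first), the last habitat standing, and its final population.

Closure order: Cedarfen, Greywater, Ashgrove, Dunmere
Last habitat: Ironridge with 67 animals

Round 1: Ashgrove=8 Cedarfen=20 Dunmere=12 Greywater=20 Ironridge=7 → close Cedarfen (overflow 9)
  20÷4 = 5 each, +1 to first 0
Round 2: Ashgrove=13 Dunmere=17 Greywater=25 Ironridge=12 → close Greywater (overflow 12)
  25÷3 = 8 each, +1 to first 1
Round 3: Ashgrove=22 Dunmere=25 Ironridge=20 → close Ashgrove (overflow 17)
  22÷2 = 11 each, +1 to first 0
Round 4: Dunmere=36 Ironridge=31 → close Dunmere (overflow 21)
  36÷1 = 36 each, +1 to first 0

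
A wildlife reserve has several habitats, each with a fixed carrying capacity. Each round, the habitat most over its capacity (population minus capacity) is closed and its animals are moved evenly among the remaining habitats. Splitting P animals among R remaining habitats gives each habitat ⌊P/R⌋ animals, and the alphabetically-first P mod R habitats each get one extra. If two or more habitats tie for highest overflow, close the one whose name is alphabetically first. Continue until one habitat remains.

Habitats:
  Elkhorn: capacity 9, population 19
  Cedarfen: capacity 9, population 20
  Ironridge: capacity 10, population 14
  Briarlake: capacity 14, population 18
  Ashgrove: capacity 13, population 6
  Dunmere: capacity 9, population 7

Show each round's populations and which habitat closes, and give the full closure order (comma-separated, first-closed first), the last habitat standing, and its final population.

Closure order: Cedarfen, Elkhorn, Briarlake, Ironridge, Dunmere
Last habitat: Ashgrove with 84 animals

Round 1: Ashgrove=6 Briarlake=18 Cedarfen=20 Dunmere=7 Elkhorn=19 Ironridge=14 → close Cedarfen (overflow 11)
  20÷5 = 4 each, +1 to first 0
Round 2: Ashgrove=10 Briarlake=22 Dunmere=11 Elkhorn=23 Ironridge=18 → close Elkhorn (overflow 14)
  23÷4 = 5 each, +1 to first 3
Round 3: Ashgrove=16 Briarlake=28 Dunmere=17 Ironridge=23 → close Briarlake (overflow 14)
  28÷3 = 9 each, +1 to first 1
Round 4: Ashgrove=26 Dunmere=26 Ironridge=32 → close Ironridge (overflow 22)
  32÷2 = 16 each, +1 to first 0
Round 5: Ashgrove=42 Dunmere=42 → close Dunmere (overflow 33)
  42÷1 = 42 each, +1 to first 0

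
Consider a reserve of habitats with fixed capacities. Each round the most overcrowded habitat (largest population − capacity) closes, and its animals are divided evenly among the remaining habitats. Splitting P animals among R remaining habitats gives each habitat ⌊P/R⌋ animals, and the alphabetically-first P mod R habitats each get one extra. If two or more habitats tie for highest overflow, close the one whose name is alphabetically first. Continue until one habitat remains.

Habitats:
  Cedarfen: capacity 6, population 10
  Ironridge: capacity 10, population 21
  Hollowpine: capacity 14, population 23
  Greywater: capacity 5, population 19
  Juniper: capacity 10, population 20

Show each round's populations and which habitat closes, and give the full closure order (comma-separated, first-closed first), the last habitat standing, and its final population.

Closure order: Greywater, Ironridge, Hollowpine, Juniper
Last habitat: Cedarfen with 93 animals

Round 1: Cedarfen=10 Greywater=19 Hollowpine=23 Ironridge=21 Juniper=20 → close Greywater (overflow 14)
  19÷4 = 4 each, +1 to first 3
Round 2: Cedarfen=15 Hollowpine=28 Ironridge=26 Juniper=24 → close Ironridge (overflow 16)
  26÷3 = 8 each, +1 to first 2
Round 3: Cedarfen=24 Hollowpine=37 Juniper=32 → close Hollowpine (overflow 23)
  37÷2 = 18 each, +1 to first 1
Round 4: Cedarfen=43 Juniper=50 → close Juniper (overflow 40)
  50÷1 = 50 each, +1 to first 0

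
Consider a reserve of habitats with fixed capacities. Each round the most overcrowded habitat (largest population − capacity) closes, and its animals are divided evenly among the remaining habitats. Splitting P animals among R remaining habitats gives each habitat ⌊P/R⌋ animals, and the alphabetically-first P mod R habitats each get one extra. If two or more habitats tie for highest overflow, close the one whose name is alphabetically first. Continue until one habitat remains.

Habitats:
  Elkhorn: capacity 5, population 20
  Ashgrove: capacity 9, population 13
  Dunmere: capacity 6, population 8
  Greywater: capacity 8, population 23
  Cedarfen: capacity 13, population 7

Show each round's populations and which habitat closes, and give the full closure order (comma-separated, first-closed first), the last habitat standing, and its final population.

Closure order: Elkhorn, Greywater, Ashgrove, Dunmere
Last habitat: Cedarfen with 71 animals

Round 1: Ashgrove=13 Cedarfen=7 Dunmere=8 Elkhorn=20 Greywater=23 → close Elkhorn (overflow 15)
  20÷4 = 5 each, +1 to first 0
Round 2: Ashgrove=18 Cedarfen=12 Dunmere=13 Greywater=28 → close Greywater (overflow 20)
  28÷3 = 9 each, +1 to first 1
Round 3: Ashgrove=28 Cedarfen=21 Dunmere=22 → close Ashgrove (overflow 19)
  28÷2 = 14 each, +1 to first 0
Round 4: Cedarfen=35 Dunmere=36 → close Dunmere (overflow 30)
  36÷1 = 36 each, +1 to first 0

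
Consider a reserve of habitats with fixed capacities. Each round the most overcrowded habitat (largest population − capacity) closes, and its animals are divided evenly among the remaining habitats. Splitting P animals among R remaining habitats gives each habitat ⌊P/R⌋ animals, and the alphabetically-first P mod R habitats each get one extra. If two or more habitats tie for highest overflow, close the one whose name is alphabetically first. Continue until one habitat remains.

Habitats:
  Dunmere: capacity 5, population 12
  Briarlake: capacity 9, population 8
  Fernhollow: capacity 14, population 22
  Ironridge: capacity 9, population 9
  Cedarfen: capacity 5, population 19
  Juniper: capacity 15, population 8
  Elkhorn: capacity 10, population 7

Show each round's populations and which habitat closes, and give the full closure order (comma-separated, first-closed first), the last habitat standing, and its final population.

Round 1: Briarlake=8 Cedarfen=19 Dunmere=12 Elkhorn=7 Fernhollow=22 Ironridge=9 Juniper=8 → close Cedarfen (overflow 14)
  19÷6 = 3 each, +1 to first 1
Round 2: Briarlake=12 Dunmere=15 Elkhorn=10 Fernhollow=25 Ironridge=12 Juniper=11 → close Fernhollow (overflow 11)
  25÷5 = 5 each, +1 to first 0
Round 3: Briarlake=17 Dunmere=20 Elkhorn=15 Ironridge=17 Juniper=16 → close Dunmere (overflow 15)
  20÷4 = 5 each, +1 to first 0
Round 4: Briarlake=22 Elkhorn=20 Ironridge=22 Juniper=21 → close Briarlake (overflow 13)
  22÷3 = 7 each, +1 to first 1
Round 5: Elkhorn=28 Ironridge=29 Juniper=28 → close Ironridge (overflow 20)
  29÷2 = 14 each, +1 to first 1
Round 6: Elkhorn=43 Juniper=42 → close Elkhorn (overflow 33)
  43÷1 = 43 each, +1 to first 0

Closure order: Cedarfen, Fernhollow, Dunmere, Briarlake, Ironridge, Elkhorn
Last habitat: Juniper with 85 animals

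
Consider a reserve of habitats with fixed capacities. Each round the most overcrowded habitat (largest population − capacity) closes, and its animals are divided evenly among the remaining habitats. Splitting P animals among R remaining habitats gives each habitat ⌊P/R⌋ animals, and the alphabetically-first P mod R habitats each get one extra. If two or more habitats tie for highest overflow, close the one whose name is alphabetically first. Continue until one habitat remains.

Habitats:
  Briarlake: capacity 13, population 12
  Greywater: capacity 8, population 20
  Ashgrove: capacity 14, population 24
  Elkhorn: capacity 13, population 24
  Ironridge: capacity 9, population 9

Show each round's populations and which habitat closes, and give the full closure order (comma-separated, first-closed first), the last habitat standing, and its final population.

Round 1: Ashgrove=24 Briarlake=12 Elkhorn=24 Greywater=20 Ironridge=9 → close Greywater (overflow 12)
  20÷4 = 5 each, +1 to first 0
Round 2: Ashgrove=29 Briarlake=17 Elkhorn=29 Ironridge=14 → close Elkhorn (overflow 16)
  29÷3 = 9 each, +1 to first 2
Round 3: Ashgrove=39 Briarlake=27 Ironridge=23 → close Ashgrove (overflow 25)
  39÷2 = 19 each, +1 to first 1
Round 4: Briarlake=47 Ironridge=42 → close Briarlake (overflow 34)
  47÷1 = 47 each, +1 to first 0

Closure order: Greywater, Elkhorn, Ashgrove, Briarlake
Last habitat: Ironridge with 89 animals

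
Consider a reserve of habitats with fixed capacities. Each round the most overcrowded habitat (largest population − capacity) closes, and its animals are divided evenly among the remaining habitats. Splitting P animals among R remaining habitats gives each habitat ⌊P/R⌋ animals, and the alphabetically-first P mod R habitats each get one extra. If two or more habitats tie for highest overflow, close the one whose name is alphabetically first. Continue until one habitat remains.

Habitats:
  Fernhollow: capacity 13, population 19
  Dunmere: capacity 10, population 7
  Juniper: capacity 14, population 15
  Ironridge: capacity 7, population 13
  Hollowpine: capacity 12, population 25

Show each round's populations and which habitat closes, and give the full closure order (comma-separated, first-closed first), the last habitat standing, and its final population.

Round 1: Dunmere=7 Fernhollow=19 Hollowpine=25 Ironridge=13 Juniper=15 → close Hollowpine (overflow 13)
  25÷4 = 6 each, +1 to first 1
Round 2: Dunmere=14 Fernhollow=25 Ironridge=19 Juniper=21 → close Fernhollow (overflow 12)
  25÷3 = 8 each, +1 to first 1
Round 3: Dunmere=23 Ironridge=27 Juniper=29 → close Ironridge (overflow 20)
  27÷2 = 13 each, +1 to first 1
Round 4: Dunmere=37 Juniper=42 → close Juniper (overflow 28)
  42÷1 = 42 each, +1 to first 0

Closure order: Hollowpine, Fernhollow, Ironridge, Juniper
Last habitat: Dunmere with 79 animals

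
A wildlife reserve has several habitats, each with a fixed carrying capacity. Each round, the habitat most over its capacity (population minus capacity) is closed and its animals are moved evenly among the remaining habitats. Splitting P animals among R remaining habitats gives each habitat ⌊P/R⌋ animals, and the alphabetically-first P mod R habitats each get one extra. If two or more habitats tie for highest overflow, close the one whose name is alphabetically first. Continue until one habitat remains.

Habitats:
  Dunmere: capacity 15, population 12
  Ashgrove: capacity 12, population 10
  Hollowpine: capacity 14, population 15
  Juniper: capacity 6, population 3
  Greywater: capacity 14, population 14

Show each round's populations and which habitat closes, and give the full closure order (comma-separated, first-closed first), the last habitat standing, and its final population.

Round 1: Ashgrove=10 Dunmere=12 Greywater=14 Hollowpine=15 Juniper=3 → close Hollowpine (overflow 1)
  15÷4 = 3 each, +1 to first 3
Round 2: Ashgrove=14 Dunmere=16 Greywater=18 Juniper=6 → close Greywater (overflow 4)
  18÷3 = 6 each, +1 to first 0
Round 3: Ashgrove=20 Dunmere=22 Juniper=12 → close Ashgrove (overflow 8)
  20÷2 = 10 each, +1 to first 0
Round 4: Dunmere=32 Juniper=22 → close Dunmere (overflow 17)
  32÷1 = 32 each, +1 to first 0

Closure order: Hollowpine, Greywater, Ashgrove, Dunmere
Last habitat: Juniper with 54 animals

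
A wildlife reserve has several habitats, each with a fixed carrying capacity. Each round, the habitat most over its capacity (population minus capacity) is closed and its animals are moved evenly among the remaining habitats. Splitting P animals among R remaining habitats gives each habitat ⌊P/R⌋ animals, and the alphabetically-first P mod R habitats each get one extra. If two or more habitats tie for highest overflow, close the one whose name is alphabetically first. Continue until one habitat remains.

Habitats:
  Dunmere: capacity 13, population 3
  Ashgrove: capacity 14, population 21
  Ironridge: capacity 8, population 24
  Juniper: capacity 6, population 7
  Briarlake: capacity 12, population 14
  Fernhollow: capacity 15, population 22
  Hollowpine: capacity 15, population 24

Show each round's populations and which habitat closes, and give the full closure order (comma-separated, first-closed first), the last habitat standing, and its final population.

Closure order: Ironridge, Hollowpine, Ashgrove, Fernhollow, Briarlake, Juniper
Last habitat: Dunmere with 115 animals

Round 1: Ashgrove=21 Briarlake=14 Dunmere=3 Fernhollow=22 Hollowpine=24 Ironridge=24 Juniper=7 → close Ironridge (overflow 16)
  24÷6 = 4 each, +1 to first 0
Round 2: Ashgrove=25 Briarlake=18 Dunmere=7 Fernhollow=26 Hollowpine=28 Juniper=11 → close Hollowpine (overflow 13)
  28÷5 = 5 each, +1 to first 3
Round 3: Ashgrove=31 Briarlake=24 Dunmere=13 Fernhollow=31 Juniper=16 → close Ashgrove (overflow 17)
  31÷4 = 7 each, +1 to first 3
Round 4: Briarlake=32 Dunmere=21 Fernhollow=39 Juniper=23 → close Fernhollow (overflow 24)
  39÷3 = 13 each, +1 to first 0
Round 5: Briarlake=45 Dunmere=34 Juniper=36 → close Briarlake (overflow 33)
  45÷2 = 22 each, +1 to first 1
Round 6: Dunmere=57 Juniper=58 → close Juniper (overflow 52)
  58÷1 = 58 each, +1 to first 0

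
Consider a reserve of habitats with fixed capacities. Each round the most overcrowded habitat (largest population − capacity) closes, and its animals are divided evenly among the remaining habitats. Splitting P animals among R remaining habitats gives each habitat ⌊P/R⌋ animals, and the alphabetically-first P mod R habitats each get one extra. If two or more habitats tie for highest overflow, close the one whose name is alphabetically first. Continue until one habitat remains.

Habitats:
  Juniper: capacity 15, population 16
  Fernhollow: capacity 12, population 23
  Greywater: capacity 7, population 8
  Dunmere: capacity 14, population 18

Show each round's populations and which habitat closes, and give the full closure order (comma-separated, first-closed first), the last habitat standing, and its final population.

Closure order: Fernhollow, Dunmere, Greywater
Last habitat: Juniper with 65 animals

Round 1: Dunmere=18 Fernhollow=23 Greywater=8 Juniper=16 → close Fernhollow (overflow 11)
  23÷3 = 7 each, +1 to first 2
Round 2: Dunmere=26 Greywater=16 Juniper=23 → close Dunmere (overflow 12)
  26÷2 = 13 each, +1 to first 0
Round 3: Greywater=29 Juniper=36 → close Greywater (overflow 22)
  29÷1 = 29 each, +1 to first 0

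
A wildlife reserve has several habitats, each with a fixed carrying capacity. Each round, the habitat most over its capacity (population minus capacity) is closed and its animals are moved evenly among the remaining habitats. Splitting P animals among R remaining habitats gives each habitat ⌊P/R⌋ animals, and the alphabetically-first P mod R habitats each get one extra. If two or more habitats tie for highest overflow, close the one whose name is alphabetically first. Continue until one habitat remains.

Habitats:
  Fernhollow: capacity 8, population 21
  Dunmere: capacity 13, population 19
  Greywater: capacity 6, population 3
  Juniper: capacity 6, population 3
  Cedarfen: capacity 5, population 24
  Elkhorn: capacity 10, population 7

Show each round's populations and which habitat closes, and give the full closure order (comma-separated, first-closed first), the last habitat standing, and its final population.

Closure order: Cedarfen, Fernhollow, Dunmere, Elkhorn, Greywater
Last habitat: Juniper with 77 animals

Round 1: Cedarfen=24 Dunmere=19 Elkhorn=7 Fernhollow=21 Greywater=3 Juniper=3 → close Cedarfen (overflow 19)
  24÷5 = 4 each, +1 to first 4
Round 2: Dunmere=24 Elkhorn=12 Fernhollow=26 Greywater=8 Juniper=7 → close Fernhollow (overflow 18)
  26÷4 = 6 each, +1 to first 2
Round 3: Dunmere=31 Elkhorn=19 Greywater=14 Juniper=13 → close Dunmere (overflow 18)
  31÷3 = 10 each, +1 to first 1
Round 4: Elkhorn=30 Greywater=24 Juniper=23 → close Elkhorn (overflow 20)
  30÷2 = 15 each, +1 to first 0
Round 5: Greywater=39 Juniper=38 → close Greywater (overflow 33)
  39÷1 = 39 each, +1 to first 0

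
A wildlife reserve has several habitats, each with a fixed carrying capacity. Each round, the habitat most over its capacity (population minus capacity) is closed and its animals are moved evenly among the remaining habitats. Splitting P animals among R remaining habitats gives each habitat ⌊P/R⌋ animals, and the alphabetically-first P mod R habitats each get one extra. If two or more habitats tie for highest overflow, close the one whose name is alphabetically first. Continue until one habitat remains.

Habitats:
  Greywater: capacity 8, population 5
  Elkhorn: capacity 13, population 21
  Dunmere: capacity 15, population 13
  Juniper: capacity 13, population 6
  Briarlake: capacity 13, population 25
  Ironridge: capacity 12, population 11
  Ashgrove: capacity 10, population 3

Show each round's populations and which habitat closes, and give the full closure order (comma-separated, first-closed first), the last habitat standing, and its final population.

Round 1: Ashgrove=3 Briarlake=25 Dunmere=13 Elkhorn=21 Greywater=5 Ironridge=11 Juniper=6 → close Briarlake (overflow 12)
  25÷6 = 4 each, +1 to first 1
Round 2: Ashgrove=8 Dunmere=17 Elkhorn=25 Greywater=9 Ironridge=15 Juniper=10 → close Elkhorn (overflow 12)
  25÷5 = 5 each, +1 to first 0
Round 3: Ashgrove=13 Dunmere=22 Greywater=14 Ironridge=20 Juniper=15 → close Ironridge (overflow 8)
  20÷4 = 5 each, +1 to first 0
Round 4: Ashgrove=18 Dunmere=27 Greywater=19 Juniper=20 → close Dunmere (overflow 12)
  27÷3 = 9 each, +1 to first 0
Round 5: Ashgrove=27 Greywater=28 Juniper=29 → close Greywater (overflow 20)
  28÷2 = 14 each, +1 to first 0
Round 6: Ashgrove=41 Juniper=43 → close Ashgrove (overflow 31)
  41÷1 = 41 each, +1 to first 0

Closure order: Briarlake, Elkhorn, Ironridge, Dunmere, Greywater, Ashgrove
Last habitat: Juniper with 84 animals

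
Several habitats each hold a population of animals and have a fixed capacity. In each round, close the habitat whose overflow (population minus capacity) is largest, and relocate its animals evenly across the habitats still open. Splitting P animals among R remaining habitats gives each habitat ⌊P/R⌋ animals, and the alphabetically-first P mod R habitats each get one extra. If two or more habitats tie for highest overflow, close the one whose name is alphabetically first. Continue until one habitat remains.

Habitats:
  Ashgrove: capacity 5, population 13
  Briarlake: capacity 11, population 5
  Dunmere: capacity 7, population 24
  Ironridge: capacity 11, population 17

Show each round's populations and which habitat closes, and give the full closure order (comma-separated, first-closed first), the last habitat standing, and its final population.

Closure order: Dunmere, Ashgrove, Ironridge
Last habitat: Briarlake with 59 animals

Round 1: Ashgrove=13 Briarlake=5 Dunmere=24 Ironridge=17 → close Dunmere (overflow 17)
  24÷3 = 8 each, +1 to first 0
Round 2: Ashgrove=21 Briarlake=13 Ironridge=25 → close Ashgrove (overflow 16)
  21÷2 = 10 each, +1 to first 1
Round 3: Briarlake=24 Ironridge=35 → close Ironridge (overflow 24)
  35÷1 = 35 each, +1 to first 0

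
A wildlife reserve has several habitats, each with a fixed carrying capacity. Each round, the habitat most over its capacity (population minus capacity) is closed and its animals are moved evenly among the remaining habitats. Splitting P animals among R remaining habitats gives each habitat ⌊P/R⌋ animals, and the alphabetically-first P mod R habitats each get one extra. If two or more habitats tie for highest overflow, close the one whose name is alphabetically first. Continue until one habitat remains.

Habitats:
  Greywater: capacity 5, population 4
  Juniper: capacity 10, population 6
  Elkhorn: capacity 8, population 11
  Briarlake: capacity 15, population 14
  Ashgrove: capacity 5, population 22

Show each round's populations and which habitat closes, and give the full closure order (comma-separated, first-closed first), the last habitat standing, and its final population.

Closure order: Ashgrove, Elkhorn, Briarlake, Greywater
Last habitat: Juniper with 57 animals

Round 1: Ashgrove=22 Briarlake=14 Elkhorn=11 Greywater=4 Juniper=6 → close Ashgrove (overflow 17)
  22÷4 = 5 each, +1 to first 2
Round 2: Briarlake=20 Elkhorn=17 Greywater=9 Juniper=11 → close Elkhorn (overflow 9)
  17÷3 = 5 each, +1 to first 2
Round 3: Briarlake=26 Greywater=15 Juniper=16 → close Briarlake (overflow 11)
  26÷2 = 13 each, +1 to first 0
Round 4: Greywater=28 Juniper=29 → close Greywater (overflow 23)
  28÷1 = 28 each, +1 to first 0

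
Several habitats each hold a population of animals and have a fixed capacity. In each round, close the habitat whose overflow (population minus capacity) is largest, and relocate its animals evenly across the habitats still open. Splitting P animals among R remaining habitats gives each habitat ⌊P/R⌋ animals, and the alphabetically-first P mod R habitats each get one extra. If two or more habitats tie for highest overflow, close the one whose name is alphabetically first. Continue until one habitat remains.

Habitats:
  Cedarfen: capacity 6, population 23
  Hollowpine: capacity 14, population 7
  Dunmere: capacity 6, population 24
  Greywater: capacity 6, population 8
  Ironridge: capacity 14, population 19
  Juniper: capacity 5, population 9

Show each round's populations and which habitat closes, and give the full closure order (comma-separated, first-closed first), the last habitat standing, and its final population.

Round 1: Cedarfen=23 Dunmere=24 Greywater=8 Hollowpine=7 Ironridge=19 Juniper=9 → close Dunmere (overflow 18)
  24÷5 = 4 each, +1 to first 4
Round 2: Cedarfen=28 Greywater=13 Hollowpine=12 Ironridge=24 Juniper=13 → close Cedarfen (overflow 22)
  28÷4 = 7 each, +1 to first 0
Round 3: Greywater=20 Hollowpine=19 Ironridge=31 Juniper=20 → close Ironridge (overflow 17)
  31÷3 = 10 each, +1 to first 1
Round 4: Greywater=31 Hollowpine=29 Juniper=30 → close Greywater (overflow 25)
  31÷2 = 15 each, +1 to first 1
Round 5: Hollowpine=45 Juniper=45 → close Juniper (overflow 40)
  45÷1 = 45 each, +1 to first 0

Closure order: Dunmere, Cedarfen, Ironridge, Greywater, Juniper
Last habitat: Hollowpine with 90 animals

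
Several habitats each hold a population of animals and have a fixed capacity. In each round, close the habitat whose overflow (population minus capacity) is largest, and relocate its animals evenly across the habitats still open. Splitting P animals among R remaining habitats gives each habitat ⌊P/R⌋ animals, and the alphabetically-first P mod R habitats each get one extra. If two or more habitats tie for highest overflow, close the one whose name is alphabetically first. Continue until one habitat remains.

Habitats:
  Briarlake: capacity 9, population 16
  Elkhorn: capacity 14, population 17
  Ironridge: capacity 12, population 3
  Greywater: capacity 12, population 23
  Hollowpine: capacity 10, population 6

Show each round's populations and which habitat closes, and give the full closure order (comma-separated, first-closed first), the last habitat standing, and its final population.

Closure order: Greywater, Briarlake, Elkhorn, Hollowpine
Last habitat: Ironridge with 65 animals

Round 1: Briarlake=16 Elkhorn=17 Greywater=23 Hollowpine=6 Ironridge=3 → close Greywater (overflow 11)
  23÷4 = 5 each, +1 to first 3
Round 2: Briarlake=22 Elkhorn=23 Hollowpine=12 Ironridge=8 → close Briarlake (overflow 13)
  22÷3 = 7 each, +1 to first 1
Round 3: Elkhorn=31 Hollowpine=19 Ironridge=15 → close Elkhorn (overflow 17)
  31÷2 = 15 each, +1 to first 1
Round 4: Hollowpine=35 Ironridge=30 → close Hollowpine (overflow 25)
  35÷1 = 35 each, +1 to first 0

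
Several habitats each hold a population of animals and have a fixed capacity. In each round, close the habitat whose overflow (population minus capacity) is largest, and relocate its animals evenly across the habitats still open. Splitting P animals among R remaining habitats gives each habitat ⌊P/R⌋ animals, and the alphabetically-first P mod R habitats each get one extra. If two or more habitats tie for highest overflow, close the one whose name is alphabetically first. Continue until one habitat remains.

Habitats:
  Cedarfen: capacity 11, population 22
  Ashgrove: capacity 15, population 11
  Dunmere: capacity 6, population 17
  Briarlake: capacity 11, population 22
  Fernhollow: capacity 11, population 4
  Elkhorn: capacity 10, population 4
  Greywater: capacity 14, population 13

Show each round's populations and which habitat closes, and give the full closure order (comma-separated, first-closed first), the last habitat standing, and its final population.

Round 1: Ashgrove=11 Briarlake=22 Cedarfen=22 Dunmere=17 Elkhorn=4 Fernhollow=4 Greywater=13 → close Briarlake (overflow 11)
  22÷6 = 3 each, +1 to first 4
Round 2: Ashgrove=15 Cedarfen=26 Dunmere=21 Elkhorn=8 Fernhollow=7 Greywater=16 → close Cedarfen (overflow 15)
  26÷5 = 5 each, +1 to first 1
Round 3: Ashgrove=21 Dunmere=26 Elkhorn=13 Fernhollow=12 Greywater=21 → close Dunmere (overflow 20)
  26÷4 = 6 each, +1 to first 2
Round 4: Ashgrove=28 Elkhorn=20 Fernhollow=18 Greywater=27 → close Ashgrove (overflow 13)
  28÷3 = 9 each, +1 to first 1
Round 5: Elkhorn=30 Fernhollow=27 Greywater=36 → close Greywater (overflow 22)
  36÷2 = 18 each, +1 to first 0
Round 6: Elkhorn=48 Fernhollow=45 → close Elkhorn (overflow 38)
  48÷1 = 48 each, +1 to first 0

Closure order: Briarlake, Cedarfen, Dunmere, Ashgrove, Greywater, Elkhorn
Last habitat: Fernhollow with 93 animals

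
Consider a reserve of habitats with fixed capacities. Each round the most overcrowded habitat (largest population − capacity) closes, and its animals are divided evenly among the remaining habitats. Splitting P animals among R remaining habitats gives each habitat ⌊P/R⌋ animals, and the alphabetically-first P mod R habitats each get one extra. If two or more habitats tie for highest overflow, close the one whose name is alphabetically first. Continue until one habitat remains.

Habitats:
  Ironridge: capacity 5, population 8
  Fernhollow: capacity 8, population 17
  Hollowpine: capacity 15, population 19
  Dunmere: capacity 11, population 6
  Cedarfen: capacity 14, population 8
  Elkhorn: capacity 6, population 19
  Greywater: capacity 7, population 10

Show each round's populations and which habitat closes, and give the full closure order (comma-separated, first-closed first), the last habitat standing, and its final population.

Closure order: Elkhorn, Fernhollow, Hollowpine, Greywater, Ironridge, Cedarfen
Last habitat: Dunmere with 87 animals

Round 1: Cedarfen=8 Dunmere=6 Elkhorn=19 Fernhollow=17 Greywater=10 Hollowpine=19 Ironridge=8 → close Elkhorn (overflow 13)
  19÷6 = 3 each, +1 to first 1
Round 2: Cedarfen=12 Dunmere=9 Fernhollow=20 Greywater=13 Hollowpine=22 Ironridge=11 → close Fernhollow (overflow 12)
  20÷5 = 4 each, +1 to first 0
Round 3: Cedarfen=16 Dunmere=13 Greywater=17 Hollowpine=26 Ironridge=15 → close Hollowpine (overflow 11)
  26÷4 = 6 each, +1 to first 2
Round 4: Cedarfen=23 Dunmere=20 Greywater=23 Ironridge=21 → close Greywater (overflow 16)
  23÷3 = 7 each, +1 to first 2
Round 5: Cedarfen=31 Dunmere=28 Ironridge=28 → close Ironridge (overflow 23)
  28÷2 = 14 each, +1 to first 0
Round 6: Cedarfen=45 Dunmere=42 → close Cedarfen (overflow 31)
  45÷1 = 45 each, +1 to first 0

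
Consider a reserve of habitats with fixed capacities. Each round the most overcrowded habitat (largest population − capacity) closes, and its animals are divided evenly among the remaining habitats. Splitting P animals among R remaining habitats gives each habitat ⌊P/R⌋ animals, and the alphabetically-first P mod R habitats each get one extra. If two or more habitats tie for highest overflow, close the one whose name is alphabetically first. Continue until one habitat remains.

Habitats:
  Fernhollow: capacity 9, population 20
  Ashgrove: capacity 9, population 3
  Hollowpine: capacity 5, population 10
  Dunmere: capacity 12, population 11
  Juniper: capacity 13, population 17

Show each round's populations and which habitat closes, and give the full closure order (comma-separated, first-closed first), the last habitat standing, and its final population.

Round 1: Ashgrove=3 Dunmere=11 Fernhollow=20 Hollowpine=10 Juniper=17 → close Fernhollow (overflow 11)
  20÷4 = 5 each, +1 to first 0
Round 2: Ashgrove=8 Dunmere=16 Hollowpine=15 Juniper=22 → close Hollowpine (overflow 10)
  15÷3 = 5 each, +1 to first 0
Round 3: Ashgrove=13 Dunmere=21 Juniper=27 → close Juniper (overflow 14)
  27÷2 = 13 each, +1 to first 1
Round 4: Ashgrove=27 Dunmere=34 → close Dunmere (overflow 22)
  34÷1 = 34 each, +1 to first 0

Closure order: Fernhollow, Hollowpine, Juniper, Dunmere
Last habitat: Ashgrove with 61 animals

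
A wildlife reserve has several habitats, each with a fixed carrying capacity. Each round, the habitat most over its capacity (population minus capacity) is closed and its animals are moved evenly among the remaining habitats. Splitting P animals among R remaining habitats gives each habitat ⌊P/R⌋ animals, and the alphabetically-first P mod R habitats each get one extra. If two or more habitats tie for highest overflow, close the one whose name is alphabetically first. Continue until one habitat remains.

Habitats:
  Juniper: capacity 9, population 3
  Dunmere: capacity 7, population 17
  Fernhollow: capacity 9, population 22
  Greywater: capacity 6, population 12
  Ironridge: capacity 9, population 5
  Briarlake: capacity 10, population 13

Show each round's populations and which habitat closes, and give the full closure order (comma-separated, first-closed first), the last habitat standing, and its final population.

Round 1: Briarlake=13 Dunmere=17 Fernhollow=22 Greywater=12 Ironridge=5 Juniper=3 → close Fernhollow (overflow 13)
  22÷5 = 4 each, +1 to first 2
Round 2: Briarlake=18 Dunmere=22 Greywater=16 Ironridge=9 Juniper=7 → close Dunmere (overflow 15)
  22÷4 = 5 each, +1 to first 2
Round 3: Briarlake=24 Greywater=22 Ironridge=14 Juniper=12 → close Greywater (overflow 16)
  22÷3 = 7 each, +1 to first 1
Round 4: Briarlake=32 Ironridge=21 Juniper=19 → close Briarlake (overflow 22)
  32÷2 = 16 each, +1 to first 0
Round 5: Ironridge=37 Juniper=35 → close Ironridge (overflow 28)
  37÷1 = 37 each, +1 to first 0

Closure order: Fernhollow, Dunmere, Greywater, Briarlake, Ironridge
Last habitat: Juniper with 72 animals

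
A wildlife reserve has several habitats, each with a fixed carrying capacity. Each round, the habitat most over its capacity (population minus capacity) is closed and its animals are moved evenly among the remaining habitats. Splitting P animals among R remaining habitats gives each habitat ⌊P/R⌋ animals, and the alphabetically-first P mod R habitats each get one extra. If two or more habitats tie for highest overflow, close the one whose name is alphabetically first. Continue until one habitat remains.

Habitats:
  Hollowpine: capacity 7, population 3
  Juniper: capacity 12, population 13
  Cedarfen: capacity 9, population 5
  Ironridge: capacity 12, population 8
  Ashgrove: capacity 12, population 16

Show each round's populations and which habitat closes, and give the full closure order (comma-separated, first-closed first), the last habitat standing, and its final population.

Round 1: Ashgrove=16 Cedarfen=5 Hollowpine=3 Ironridge=8 Juniper=13 → close Ashgrove (overflow 4)
  16÷4 = 4 each, +1 to first 0
Round 2: Cedarfen=9 Hollowpine=7 Ironridge=12 Juniper=17 → close Juniper (overflow 5)
  17÷3 = 5 each, +1 to first 2
Round 3: Cedarfen=15 Hollowpine=13 Ironridge=17 → close Cedarfen (overflow 6)
  15÷2 = 7 each, +1 to first 1
Round 4: Hollowpine=21 Ironridge=24 → close Hollowpine (overflow 14)
  21÷1 = 21 each, +1 to first 0

Closure order: Ashgrove, Juniper, Cedarfen, Hollowpine
Last habitat: Ironridge with 45 animals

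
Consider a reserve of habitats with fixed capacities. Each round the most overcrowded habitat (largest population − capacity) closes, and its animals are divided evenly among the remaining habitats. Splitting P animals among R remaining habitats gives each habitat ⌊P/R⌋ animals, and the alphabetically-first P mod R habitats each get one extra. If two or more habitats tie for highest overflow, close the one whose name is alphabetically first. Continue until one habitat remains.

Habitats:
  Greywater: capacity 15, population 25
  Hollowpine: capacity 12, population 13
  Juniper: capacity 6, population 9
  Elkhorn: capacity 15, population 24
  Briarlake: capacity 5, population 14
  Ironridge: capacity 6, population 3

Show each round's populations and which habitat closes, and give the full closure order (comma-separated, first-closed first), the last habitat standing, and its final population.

Closure order: Greywater, Briarlake, Elkhorn, Hollowpine, Juniper
Last habitat: Ironridge with 88 animals

Round 1: Briarlake=14 Elkhorn=24 Greywater=25 Hollowpine=13 Ironridge=3 Juniper=9 → close Greywater (overflow 10)
  25÷5 = 5 each, +1 to first 0
Round 2: Briarlake=19 Elkhorn=29 Hollowpine=18 Ironridge=8 Juniper=14 → close Briarlake (overflow 14)
  19÷4 = 4 each, +1 to first 3
Round 3: Elkhorn=34 Hollowpine=23 Ironridge=13 Juniper=18 → close Elkhorn (overflow 19)
  34÷3 = 11 each, +1 to first 1
Round 4: Hollowpine=35 Ironridge=24 Juniper=29 → close Hollowpine (overflow 23)
  35÷2 = 17 each, +1 to first 1
Round 5: Ironridge=42 Juniper=46 → close Juniper (overflow 40)
  46÷1 = 46 each, +1 to first 0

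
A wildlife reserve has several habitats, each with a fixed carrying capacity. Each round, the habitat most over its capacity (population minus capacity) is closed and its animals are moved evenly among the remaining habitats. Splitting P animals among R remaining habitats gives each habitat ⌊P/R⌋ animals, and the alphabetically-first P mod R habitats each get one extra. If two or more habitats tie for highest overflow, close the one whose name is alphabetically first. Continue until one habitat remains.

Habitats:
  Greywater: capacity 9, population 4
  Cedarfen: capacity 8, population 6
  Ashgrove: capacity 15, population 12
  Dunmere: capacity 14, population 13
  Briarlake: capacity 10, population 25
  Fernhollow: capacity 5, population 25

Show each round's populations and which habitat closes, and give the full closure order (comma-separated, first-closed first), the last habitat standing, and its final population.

Round 1: Ashgrove=12 Briarlake=25 Cedarfen=6 Dunmere=13 Fernhollow=25 Greywater=4 → close Fernhollow (overflow 20)
  25÷5 = 5 each, +1 to first 0
Round 2: Ashgrove=17 Briarlake=30 Cedarfen=11 Dunmere=18 Greywater=9 → close Briarlake (overflow 20)
  30÷4 = 7 each, +1 to first 2
Round 3: Ashgrove=25 Cedarfen=19 Dunmere=25 Greywater=16 → close Cedarfen (overflow 11)
  19÷3 = 6 each, +1 to first 1
Round 4: Ashgrove=32 Dunmere=31 Greywater=22 → close Ashgrove (overflow 17)
  32÷2 = 16 each, +1 to first 0
Round 5: Dunmere=47 Greywater=38 → close Dunmere (overflow 33)
  47÷1 = 47 each, +1 to first 0

Closure order: Fernhollow, Briarlake, Cedarfen, Ashgrove, Dunmere
Last habitat: Greywater with 85 animals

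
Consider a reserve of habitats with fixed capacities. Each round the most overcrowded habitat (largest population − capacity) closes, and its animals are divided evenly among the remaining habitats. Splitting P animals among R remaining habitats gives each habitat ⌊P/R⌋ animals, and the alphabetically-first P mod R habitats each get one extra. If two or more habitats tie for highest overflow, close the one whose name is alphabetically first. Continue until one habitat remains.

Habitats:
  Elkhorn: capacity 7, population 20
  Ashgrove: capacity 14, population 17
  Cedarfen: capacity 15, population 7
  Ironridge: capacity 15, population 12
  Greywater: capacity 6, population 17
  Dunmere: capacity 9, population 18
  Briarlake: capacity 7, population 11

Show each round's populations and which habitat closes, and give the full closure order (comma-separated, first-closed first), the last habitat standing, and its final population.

Closure order: Elkhorn, Greywater, Dunmere, Ashgrove, Briarlake, Ironridge
Last habitat: Cedarfen with 102 animals

Round 1: Ashgrove=17 Briarlake=11 Cedarfen=7 Dunmere=18 Elkhorn=20 Greywater=17 Ironridge=12 → close Elkhorn (overflow 13)
  20÷6 = 3 each, +1 to first 2
Round 2: Ashgrove=21 Briarlake=15 Cedarfen=10 Dunmere=21 Greywater=20 Ironridge=15 → close Greywater (overflow 14)
  20÷5 = 4 each, +1 to first 0
Round 3: Ashgrove=25 Briarlake=19 Cedarfen=14 Dunmere=25 Ironridge=19 → close Dunmere (overflow 16)
  25÷4 = 6 each, +1 to first 1
Round 4: Ashgrove=32 Briarlake=25 Cedarfen=20 Ironridge=25 → close Ashgrove (overflow 18)
  32÷3 = 10 each, +1 to first 2
Round 5: Briarlake=36 Cedarfen=31 Ironridge=35 → close Briarlake (overflow 29)
  36÷2 = 18 each, +1 to first 0
Round 6: Cedarfen=49 Ironridge=53 → close Ironridge (overflow 38)
  53÷1 = 53 each, +1 to first 0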